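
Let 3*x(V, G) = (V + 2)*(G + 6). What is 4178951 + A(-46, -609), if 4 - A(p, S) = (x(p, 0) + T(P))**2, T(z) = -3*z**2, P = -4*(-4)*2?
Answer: -5806645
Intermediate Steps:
x(V, G) = (2 + V)*(6 + G)/3 (x(V, G) = ((V + 2)*(G + 6))/3 = ((2 + V)*(6 + G))/3 = (2 + V)*(6 + G)/3)
P = 32 (P = 16*2 = 32)
A(p, S) = 4 - (-3068 + 2*p)**2 (A(p, S) = 4 - ((4 + 2*p + (2/3)*0 + (1/3)*0*p) - 3*32**2)**2 = 4 - ((4 + 2*p + 0 + 0) - 3*1024)**2 = 4 - ((4 + 2*p) - 3072)**2 = 4 - (-3068 + 2*p)**2)
4178951 + A(-46, -609) = 4178951 + (4 - 4*(-1534 - 46)**2) = 4178951 + (4 - 4*(-1580)**2) = 4178951 + (4 - 4*2496400) = 4178951 + (4 - 9985600) = 4178951 - 9985596 = -5806645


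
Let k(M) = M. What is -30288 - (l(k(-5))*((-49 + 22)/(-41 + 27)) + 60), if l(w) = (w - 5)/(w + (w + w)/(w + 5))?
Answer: -30348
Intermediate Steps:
l(w) = (-5 + w)/(w + 2*w/(5 + w)) (l(w) = (-5 + w)/(w + (2*w)/(5 + w)) = (-5 + w)/(w + 2*w/(5 + w)))
-30288 - (l(k(-5))*((-49 + 22)/(-41 + 27)) + 60) = -30288 - (((-25 + (-5)**2)/((-5)*(7 - 5)))*((-49 + 22)/(-41 + 27)) + 60) = -30288 - ((-1/5*(-25 + 25)/2)*(-27/(-14)) + 60) = -30288 - ((-1/5*1/2*0)*(-27*(-1/14)) + 60) = -30288 - (0*(27/14) + 60) = -30288 - (0 + 60) = -30288 - 1*60 = -30288 - 60 = -30348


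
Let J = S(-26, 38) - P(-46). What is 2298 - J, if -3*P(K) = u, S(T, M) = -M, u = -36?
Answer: 2348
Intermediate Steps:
P(K) = 12 (P(K) = -⅓*(-36) = 12)
J = -50 (J = -1*38 - 1*12 = -38 - 12 = -50)
2298 - J = 2298 - 1*(-50) = 2298 + 50 = 2348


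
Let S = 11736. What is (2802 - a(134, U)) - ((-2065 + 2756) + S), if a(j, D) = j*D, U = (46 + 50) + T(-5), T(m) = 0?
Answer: -22489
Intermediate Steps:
U = 96 (U = (46 + 50) + 0 = 96 + 0 = 96)
a(j, D) = D*j
(2802 - a(134, U)) - ((-2065 + 2756) + S) = (2802 - 96*134) - ((-2065 + 2756) + 11736) = (2802 - 1*12864) - (691 + 11736) = (2802 - 12864) - 1*12427 = -10062 - 12427 = -22489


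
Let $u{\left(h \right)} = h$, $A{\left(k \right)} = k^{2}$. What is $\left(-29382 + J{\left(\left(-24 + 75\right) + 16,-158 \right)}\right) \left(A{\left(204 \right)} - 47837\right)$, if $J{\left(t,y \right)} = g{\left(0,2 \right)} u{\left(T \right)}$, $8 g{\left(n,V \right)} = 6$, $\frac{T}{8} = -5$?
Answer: $182972052$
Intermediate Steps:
$T = -40$ ($T = 8 \left(-5\right) = -40$)
$g{\left(n,V \right)} = \frac{3}{4}$ ($g{\left(n,V \right)} = \frac{1}{8} \cdot 6 = \frac{3}{4}$)
$J{\left(t,y \right)} = -30$ ($J{\left(t,y \right)} = \frac{3}{4} \left(-40\right) = -30$)
$\left(-29382 + J{\left(\left(-24 + 75\right) + 16,-158 \right)}\right) \left(A{\left(204 \right)} - 47837\right) = \left(-29382 - 30\right) \left(204^{2} - 47837\right) = - 29412 \left(41616 - 47837\right) = \left(-29412\right) \left(-6221\right) = 182972052$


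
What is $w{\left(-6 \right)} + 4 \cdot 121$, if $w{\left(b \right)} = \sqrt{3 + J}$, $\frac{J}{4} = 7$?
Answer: $484 + \sqrt{31} \approx 489.57$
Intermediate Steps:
$J = 28$ ($J = 4 \cdot 7 = 28$)
$w{\left(b \right)} = \sqrt{31}$ ($w{\left(b \right)} = \sqrt{3 + 28} = \sqrt{31}$)
$w{\left(-6 \right)} + 4 \cdot 121 = \sqrt{31} + 4 \cdot 121 = \sqrt{31} + 484 = 484 + \sqrt{31}$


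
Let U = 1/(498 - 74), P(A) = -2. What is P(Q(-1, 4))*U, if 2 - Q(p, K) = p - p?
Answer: -1/212 ≈ -0.0047170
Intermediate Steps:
Q(p, K) = 2 (Q(p, K) = 2 - (p - p) = 2 - 1*0 = 2 + 0 = 2)
U = 1/424 ≈ 0.0023585
P(Q(-1, 4))*U = -2*1/424 = -1/212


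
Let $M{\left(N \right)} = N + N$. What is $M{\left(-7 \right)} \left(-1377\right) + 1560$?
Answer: $20838$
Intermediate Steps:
$M{\left(N \right)} = 2 N$
$M{\left(-7 \right)} \left(-1377\right) + 1560 = 2 \left(-7\right) \left(-1377\right) + 1560 = \left(-14\right) \left(-1377\right) + 1560 = 19278 + 1560 = 20838$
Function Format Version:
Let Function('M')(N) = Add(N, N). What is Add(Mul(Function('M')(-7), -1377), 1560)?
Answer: 20838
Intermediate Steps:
Function('M')(N) = Mul(2, N)
Add(Mul(Function('M')(-7), -1377), 1560) = Add(Mul(Mul(2, -7), -1377), 1560) = Add(Mul(-14, -1377), 1560) = Add(19278, 1560) = 20838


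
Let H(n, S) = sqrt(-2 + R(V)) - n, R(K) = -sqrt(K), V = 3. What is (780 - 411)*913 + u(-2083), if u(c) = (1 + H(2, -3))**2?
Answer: 336897 + (1 - I*sqrt(2 + sqrt(3)))**2 ≈ 3.3689e+5 - 3.8637*I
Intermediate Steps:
H(n, S) = sqrt(-2 - sqrt(3)) - n
u(c) = (-1 + I*sqrt(2 + sqrt(3)))**2 (u(c) = (1 + (-1*2 + I*sqrt(2 + sqrt(3))))**2 = (1 + (-2 + I*sqrt(2 + sqrt(3))))**2 = (-1 + I*sqrt(2 + sqrt(3)))**2)
(780 - 411)*913 + u(-2083) = (780 - 411)*913 + (1 - I*sqrt(2 + sqrt(3)))**2 = 369*913 + (1 - I*sqrt(2 + sqrt(3)))**2 = 336897 + (1 - I*sqrt(2 + sqrt(3)))**2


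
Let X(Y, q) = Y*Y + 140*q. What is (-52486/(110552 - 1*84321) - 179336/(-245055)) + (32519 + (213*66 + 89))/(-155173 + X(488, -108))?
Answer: -4971444723284/8551936986705 ≈ -0.58132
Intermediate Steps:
X(Y, q) = Y**2 + 140*q
(-52486/(110552 - 1*84321) - 179336/(-245055)) + (32519 + (213*66 + 89))/(-155173 + X(488, -108)) = (-52486/(110552 - 1*84321) - 179336/(-245055)) + (32519 + (213*66 + 89))/(-155173 + (488**2 + 140*(-108))) = (-52486/(110552 - 84321) - 179336*(-1/245055)) + (32519 + (14058 + 89))/(-155173 + (238144 - 15120)) = (-52486/26231 + 179336/245055) + (32519 + 14147)/(-155173 + 223024) = (-52486*1/26231 + 179336/245055) + 46666/67851 = (-52486/26231 + 179336/245055) + 46666*(1/67851) = -479870242/378119865 + 46666/67851 = -4971444723284/8551936986705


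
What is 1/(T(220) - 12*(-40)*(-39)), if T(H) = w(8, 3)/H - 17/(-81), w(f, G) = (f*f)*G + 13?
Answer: -3564/66714011 ≈ -5.3422e-5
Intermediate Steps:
w(f, G) = 13 + G*f**2 (w(f, G) = f**2*G + 13 = G*f**2 + 13 = 13 + G*f**2)
T(H) = 17/81 + 205/H (T(H) = (13 + 3*8**2)/H - 17/(-81) = (13 + 3*64)/H - 17*(-1/81) = (13 + 192)/H + 17/81 = 205/H + 17/81 = 17/81 + 205/H)
1/(T(220) - 12*(-40)*(-39)) = 1/((17/81 + 205/220) - 12*(-40)*(-39)) = 1/((17/81 + 205*(1/220)) + 480*(-39)) = 1/((17/81 + 41/44) - 18720) = 1/(4069/3564 - 18720) = 1/(-66714011/3564) = -3564/66714011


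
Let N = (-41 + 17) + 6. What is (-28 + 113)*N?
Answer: -1530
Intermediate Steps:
N = -18 (N = -24 + 6 = -18)
(-28 + 113)*N = (-28 + 113)*(-18) = 85*(-18) = -1530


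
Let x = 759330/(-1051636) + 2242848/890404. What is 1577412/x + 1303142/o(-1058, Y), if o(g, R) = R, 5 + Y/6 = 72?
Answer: 12416043862418366879/14091349801317 ≈ 8.8111e+5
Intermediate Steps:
Y = 402 (Y = -30 + 6*72 = -30 + 432 = 402)
x = 210318653751/117047612618 (x = 759330*(-1/1051636) + 2242848*(1/890404) = -379665/525818 + 560712/222601 = 210318653751/117047612618 ≈ 1.7969)
1577412/x + 1303142/o(-1058, Y) = 1577412/(210318653751/117047612618) + 1303142/402 = 1577412*(117047612618/210318653751) + 1303142*(1/402) = 61544102904994872/70106217917 + 651571/201 = 12416043862418366879/14091349801317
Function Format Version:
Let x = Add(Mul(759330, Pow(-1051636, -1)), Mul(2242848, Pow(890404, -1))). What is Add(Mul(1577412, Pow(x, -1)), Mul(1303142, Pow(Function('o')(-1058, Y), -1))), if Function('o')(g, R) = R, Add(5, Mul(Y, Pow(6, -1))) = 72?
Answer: Rational(12416043862418366879, 14091349801317) ≈ 8.8111e+5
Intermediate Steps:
Y = 402 (Y = Add(-30, Mul(6, 72)) = Add(-30, 432) = 402)
x = Rational(210318653751, 117047612618) (x = Add(Mul(759330, Rational(-1, 1051636)), Mul(2242848, Rational(1, 890404))) = Add(Rational(-379665, 525818), Rational(560712, 222601)) = Rational(210318653751, 117047612618) ≈ 1.7969)
Add(Mul(1577412, Pow(x, -1)), Mul(1303142, Pow(Function('o')(-1058, Y), -1))) = Add(Mul(1577412, Pow(Rational(210318653751, 117047612618), -1)), Mul(1303142, Pow(402, -1))) = Add(Mul(1577412, Rational(117047612618, 210318653751)), Mul(1303142, Rational(1, 402))) = Add(Rational(61544102904994872, 70106217917), Rational(651571, 201)) = Rational(12416043862418366879, 14091349801317)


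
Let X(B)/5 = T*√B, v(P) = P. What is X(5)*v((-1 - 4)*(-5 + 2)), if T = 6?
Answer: 450*√5 ≈ 1006.2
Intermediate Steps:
X(B) = 30*√B (X(B) = 5*(6*√B) = 30*√B)
X(5)*v((-1 - 4)*(-5 + 2)) = (30*√5)*((-1 - 4)*(-5 + 2)) = (30*√5)*(-5*(-3)) = (30*√5)*15 = 450*√5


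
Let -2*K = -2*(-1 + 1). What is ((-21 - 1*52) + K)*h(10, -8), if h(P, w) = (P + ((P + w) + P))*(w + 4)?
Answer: 6424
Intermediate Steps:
h(P, w) = (4 + w)*(w + 3*P) (h(P, w) = (P + (w + 2*P))*(4 + w) = (w + 3*P)*(4 + w) = (4 + w)*(w + 3*P))
K = 0 (K = -(-1)*(-1 + 1) = -(-1)*0 = -½*0 = 0)
((-21 - 1*52) + K)*h(10, -8) = ((-21 - 1*52) + 0)*((-8)² + 4*(-8) + 12*10 + 3*10*(-8)) = ((-21 - 52) + 0)*(64 - 32 + 120 - 240) = (-73 + 0)*(-88) = -73*(-88) = 6424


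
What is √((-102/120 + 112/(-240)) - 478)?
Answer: I*√431385/30 ≈ 21.893*I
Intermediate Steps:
√((-102/120 + 112/(-240)) - 478) = √((-102*1/120 + 112*(-1/240)) - 478) = √((-17/20 - 7/15) - 478) = √(-79/60 - 478) = √(-28759/60) = I*√431385/30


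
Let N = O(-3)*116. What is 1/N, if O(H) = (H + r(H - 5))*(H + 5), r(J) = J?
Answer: -1/2552 ≈ -0.00039185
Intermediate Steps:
O(H) = (-5 + 2*H)*(5 + H) (O(H) = (H + (H - 5))*(H + 5) = (H + (-5 + H))*(5 + H) = (-5 + 2*H)*(5 + H))
N = -2552 (N = (-25 + 2*(-3)**2 + 5*(-3))*116 = (-25 + 2*9 - 15)*116 = (-25 + 18 - 15)*116 = -22*116 = -2552)
1/N = 1/(-2552) = -1/2552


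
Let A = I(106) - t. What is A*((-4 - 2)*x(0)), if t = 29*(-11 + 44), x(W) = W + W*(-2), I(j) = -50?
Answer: 0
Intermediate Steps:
x(W) = -W (x(W) = W - 2*W = -W)
t = 957 (t = 29*33 = 957)
A = -1007 (A = -50 - 1*957 = -50 - 957 = -1007)
A*((-4 - 2)*x(0)) = -1007*(-4 - 2)*(-1*0) = -(-6042)*0 = -1007*0 = 0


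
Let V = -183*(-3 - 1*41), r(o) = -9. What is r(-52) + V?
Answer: 8043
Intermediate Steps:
V = 8052 (V = -183*(-3 - 41) = -183*(-44) = 8052)
r(-52) + V = -9 + 8052 = 8043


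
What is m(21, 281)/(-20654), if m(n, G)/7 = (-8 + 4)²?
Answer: -56/10327 ≈ -0.0054227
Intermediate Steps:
m(n, G) = 112 (m(n, G) = 7*(-8 + 4)² = 7*(-4)² = 7*16 = 112)
m(21, 281)/(-20654) = 112/(-20654) = 112*(-1/20654) = -56/10327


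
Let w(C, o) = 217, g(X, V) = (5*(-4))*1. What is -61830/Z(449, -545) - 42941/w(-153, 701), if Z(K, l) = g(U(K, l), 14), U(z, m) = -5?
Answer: 1255829/434 ≈ 2893.6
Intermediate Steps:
g(X, V) = -20 (g(X, V) = -20*1 = -20)
Z(K, l) = -20
-61830/Z(449, -545) - 42941/w(-153, 701) = -61830/(-20) - 42941/217 = -61830*(-1/20) - 42941*1/217 = 6183/2 - 42941/217 = 1255829/434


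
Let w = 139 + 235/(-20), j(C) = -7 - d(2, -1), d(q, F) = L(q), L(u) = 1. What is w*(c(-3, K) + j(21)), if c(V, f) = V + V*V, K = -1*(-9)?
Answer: -509/2 ≈ -254.50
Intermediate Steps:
d(q, F) = 1
j(C) = -8 (j(C) = -7 - 1*1 = -7 - 1 = -8)
K = 9
c(V, f) = V + V²
w = 509/4 (w = 139 + 235*(-1/20) = 139 - 47/4 = 509/4 ≈ 127.25)
w*(c(-3, K) + j(21)) = 509*(-3*(1 - 3) - 8)/4 = 509*(-3*(-2) - 8)/4 = 509*(6 - 8)/4 = (509/4)*(-2) = -509/2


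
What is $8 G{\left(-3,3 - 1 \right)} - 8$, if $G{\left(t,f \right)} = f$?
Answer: $8$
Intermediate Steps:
$8 G{\left(-3,3 - 1 \right)} - 8 = 8 \left(3 - 1\right) - 8 = 8 \cdot 2 - 8 = 16 - 8 = 8$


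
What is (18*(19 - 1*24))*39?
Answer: -3510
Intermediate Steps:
(18*(19 - 1*24))*39 = (18*(19 - 24))*39 = (18*(-5))*39 = -90*39 = -3510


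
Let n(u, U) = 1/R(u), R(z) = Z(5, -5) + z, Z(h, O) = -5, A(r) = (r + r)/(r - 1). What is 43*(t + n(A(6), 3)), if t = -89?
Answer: -49966/13 ≈ -3843.5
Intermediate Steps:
A(r) = 2*r/(-1 + r) (A(r) = (2*r)/(-1 + r) = 2*r/(-1 + r))
R(z) = -5 + z
n(u, U) = 1/(-5 + u)
43*(t + n(A(6), 3)) = 43*(-89 + 1/(-5 + 2*6/(-1 + 6))) = 43*(-89 + 1/(-5 + 2*6/5)) = 43*(-89 + 1/(-5 + 2*6*(⅕))) = 43*(-89 + 1/(-5 + 12/5)) = 43*(-89 + 1/(-13/5)) = 43*(-89 - 5/13) = 43*(-1162/13) = -49966/13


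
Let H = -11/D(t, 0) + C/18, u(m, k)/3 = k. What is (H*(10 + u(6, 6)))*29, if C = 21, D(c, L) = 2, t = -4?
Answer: -10556/3 ≈ -3518.7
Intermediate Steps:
u(m, k) = 3*k
H = -13/3 (H = -11/2 + 21/18 = -11*½ + 21*(1/18) = -11/2 + 7/6 = -13/3 ≈ -4.3333)
(H*(10 + u(6, 6)))*29 = -13*(10 + 3*6)/3*29 = -13*(10 + 18)/3*29 = -13/3*28*29 = -364/3*29 = -10556/3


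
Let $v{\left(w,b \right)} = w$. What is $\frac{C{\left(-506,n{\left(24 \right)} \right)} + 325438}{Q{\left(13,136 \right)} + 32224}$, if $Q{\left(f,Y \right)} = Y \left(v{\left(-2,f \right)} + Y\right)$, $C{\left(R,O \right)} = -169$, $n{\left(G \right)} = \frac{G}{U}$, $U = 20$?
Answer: $\frac{108423}{16816} \approx 6.4476$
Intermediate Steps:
$n{\left(G \right)} = \frac{G}{20}$
$Q{\left(f,Y \right)} = Y \left(-2 + Y\right)$
$\frac{C{\left(-506,n{\left(24 \right)} \right)} + 325438}{Q{\left(13,136 \right)} + 32224} = \frac{-169 + 325438}{136 \left(-2 + 136\right) + 32224} = \frac{325269}{136 \cdot 134 + 32224} = \frac{325269}{18224 + 32224} = \frac{325269}{50448} = 325269 \cdot \frac{1}{50448} = \frac{108423}{16816}$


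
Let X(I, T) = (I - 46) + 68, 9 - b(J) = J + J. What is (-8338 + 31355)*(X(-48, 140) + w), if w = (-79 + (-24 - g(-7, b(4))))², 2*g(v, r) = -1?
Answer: 964895657/4 ≈ 2.4122e+8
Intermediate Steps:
b(J) = 9 - 2*J (b(J) = 9 - (J + J) = 9 - 2*J)
g(v, r) = -½ (g(v, r) = (½)*(-1) = -½)
X(I, T) = 22 + I (X(I, T) = (-46 + I) + 68 = 22 + I)
w = 42025/4 (w = (-79 + (-24 - 1*(-½)))² = (-79 + (-24 + ½))² = (-79 - 47/2)² = (-205/2)² = 42025/4 ≈ 10506.)
(-8338 + 31355)*(X(-48, 140) + w) = (-8338 + 31355)*((22 - 48) + 42025/4) = 23017*(-26 + 42025/4) = 23017*(41921/4) = 964895657/4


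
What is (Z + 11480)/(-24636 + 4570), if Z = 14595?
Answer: -26075/20066 ≈ -1.2995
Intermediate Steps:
(Z + 11480)/(-24636 + 4570) = (14595 + 11480)/(-24636 + 4570) = 26075/(-20066) = 26075*(-1/20066) = -26075/20066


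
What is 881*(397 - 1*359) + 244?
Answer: 33722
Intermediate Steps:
881*(397 - 1*359) + 244 = 881*(397 - 359) + 244 = 881*38 + 244 = 33478 + 244 = 33722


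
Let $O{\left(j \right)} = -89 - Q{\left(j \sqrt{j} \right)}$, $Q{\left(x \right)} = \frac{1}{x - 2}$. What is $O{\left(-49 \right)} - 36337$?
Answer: $- \frac{4285628176}{117653} - \frac{343 i}{117653} \approx -36426.0 - 0.0029154 i$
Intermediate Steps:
$Q{\left(x \right)} = \frac{1}{-2 + x}$
$O{\left(j \right)} = -89 - \frac{1}{-2 + j^{\frac{3}{2}}}$ ($O{\left(j \right)} = -89 - \frac{1}{-2 + j \sqrt{j}} = -89 - \frac{1}{-2 + j^{\frac{3}{2}}}$)
$O{\left(-49 \right)} - 36337 = \frac{177 - 89 \left(-49\right)^{\frac{3}{2}}}{-2 + \left(-49\right)^{\frac{3}{2}}} - 36337 = \frac{177 - 89 \left(- 343 i\right)}{-2 - 343 i} - 36337 = \frac{-2 + 343 i}{117653} \left(177 + 30527 i\right) - 36337 = \frac{\left(-2 + 343 i\right) \left(177 + 30527 i\right)}{117653} - 36337 = -36337 + \frac{\left(-2 + 343 i\right) \left(177 + 30527 i\right)}{117653}$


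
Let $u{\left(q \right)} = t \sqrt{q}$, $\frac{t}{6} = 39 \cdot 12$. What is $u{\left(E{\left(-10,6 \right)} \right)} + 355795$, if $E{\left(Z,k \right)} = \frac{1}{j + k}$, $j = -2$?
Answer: $357199$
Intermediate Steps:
$E{\left(Z,k \right)} = \frac{1}{-2 + k}$
$t = 2808$ ($t = 6 \cdot 39 \cdot 12 = 6 \cdot 468 = 2808$)
$u{\left(q \right)} = 2808 \sqrt{q}$
$u{\left(E{\left(-10,6 \right)} \right)} + 355795 = 2808 \sqrt{\frac{1}{-2 + 6}} + 355795 = 2808 \sqrt{\frac{1}{4}} + 355795 = \frac{2808}{2} + 355795 = 2808 \cdot \frac{1}{2} + 355795 = 1404 + 355795 = 357199$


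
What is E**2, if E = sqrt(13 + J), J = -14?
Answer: -1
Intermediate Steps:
E = I (E = sqrt(13 - 14) = sqrt(-1) = I ≈ 1.0*I)
E**2 = I**2 = -1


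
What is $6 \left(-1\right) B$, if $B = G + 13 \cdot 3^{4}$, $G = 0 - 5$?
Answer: $-6288$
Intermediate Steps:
$G = -5$
$B = 1048$ ($B = -5 + 13 \cdot 3^{4} = -5 + 13 \cdot 81 = -5 + 1053 = 1048$)
$6 \left(-1\right) B = 6 \left(-1\right) 1048 = \left(-6\right) 1048 = -6288$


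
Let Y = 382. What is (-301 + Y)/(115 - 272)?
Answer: -81/157 ≈ -0.51592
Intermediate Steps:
(-301 + Y)/(115 - 272) = (-301 + 382)/(115 - 272) = 81/(-157) = 81*(-1/157) = -81/157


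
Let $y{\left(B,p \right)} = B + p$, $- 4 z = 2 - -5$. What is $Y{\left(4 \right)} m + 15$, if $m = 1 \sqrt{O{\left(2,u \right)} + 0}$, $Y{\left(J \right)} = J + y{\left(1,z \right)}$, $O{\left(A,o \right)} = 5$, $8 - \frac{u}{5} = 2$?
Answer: $15 + \frac{13 \sqrt{5}}{4} \approx 22.267$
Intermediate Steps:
$u = 30$ ($u = 40 - 10 = 30$)
$z = - \frac{7}{4}$ ($z = - \frac{2 - -5}{4} = - \frac{2 + 5}{4} = \left(- \frac{1}{4}\right) 7 = - \frac{7}{4} \approx -1.75$)
$Y{\left(J \right)} = - \frac{3}{4} + J$ ($Y{\left(J \right)} = J + \left(1 - \frac{7}{4}\right) = J - \frac{3}{4} = - \frac{3}{4} + J$)
$m = \sqrt{5}$ ($m = 1 \sqrt{5 + 0} = 1 \sqrt{5} = \sqrt{5} \approx 2.2361$)
$Y{\left(4 \right)} m + 15 = \left(- \frac{3}{4} + 4\right) \sqrt{5} + 15 = \frac{13 \sqrt{5}}{4} + 15 = 15 + \frac{13 \sqrt{5}}{4}$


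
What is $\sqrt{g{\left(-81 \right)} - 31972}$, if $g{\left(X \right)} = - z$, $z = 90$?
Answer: $i \sqrt{32062} \approx 179.06 i$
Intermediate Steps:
$g{\left(X \right)} = -90$ ($g{\left(X \right)} = \left(-1\right) 90 = -90$)
$\sqrt{g{\left(-81 \right)} - 31972} = \sqrt{-90 - 31972} = \sqrt{-32062} = i \sqrt{32062}$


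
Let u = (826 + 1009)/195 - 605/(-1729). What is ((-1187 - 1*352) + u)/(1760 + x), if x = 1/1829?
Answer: -14507933443/16697165667 ≈ -0.86889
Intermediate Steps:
x = 1/1829 ≈ 0.00054675
u = 50626/5187 (u = 1835*(1/195) - 605*(-1/1729) = 367/39 + 605/1729 = 50626/5187 ≈ 9.7602)
((-1187 - 1*352) + u)/(1760 + x) = ((-1187 - 1*352) + 50626/5187)/(1760 + 1/1829) = ((-1187 - 352) + 50626/5187)/(3219041/1829) = (-1539 + 50626/5187)*(1829/3219041) = -7932167/5187*1829/3219041 = -14507933443/16697165667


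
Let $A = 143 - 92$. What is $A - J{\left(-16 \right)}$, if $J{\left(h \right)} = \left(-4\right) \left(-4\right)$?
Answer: $35$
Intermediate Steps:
$A = 51$ ($A = 143 - 92 = 51$)
$J{\left(h \right)} = 16$
$A - J{\left(-16 \right)} = 51 - 16 = 35$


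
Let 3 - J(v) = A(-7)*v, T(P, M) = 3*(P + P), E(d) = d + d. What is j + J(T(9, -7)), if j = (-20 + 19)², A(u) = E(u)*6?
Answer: 4540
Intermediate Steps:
E(d) = 2*d
A(u) = 12*u (A(u) = (2*u)*6 = 12*u)
T(P, M) = 6*P (T(P, M) = 3*(2*P) = 6*P)
J(v) = 3 + 84*v (J(v) = 3 - 12*(-7)*v = 3 - (-84)*v = 3 + 84*v)
j = 1 (j = (-1)² = 1)
j + J(T(9, -7)) = 1 + (3 + 84*(6*9)) = 1 + (3 + 84*54) = 1 + (3 + 4536) = 1 + 4539 = 4540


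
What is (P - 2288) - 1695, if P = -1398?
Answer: -5381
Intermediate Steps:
(P - 2288) - 1695 = (-1398 - 2288) - 1695 = -3686 - 1695 = -5381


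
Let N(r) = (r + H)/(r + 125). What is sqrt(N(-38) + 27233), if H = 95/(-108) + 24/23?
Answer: sqrt(3925411844393)/12006 ≈ 165.02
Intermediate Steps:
H = 407/2484 (H = 95*(-1/108) + 24*(1/23) = -95/108 + 24/23 = 407/2484 ≈ 0.16385)
N(r) = (407/2484 + r)/(125 + r) (N(r) = (r + 407/2484)/(r + 125) = (407/2484 + r)/(125 + r))
sqrt(N(-38) + 27233) = sqrt((407/2484 - 38)/(125 - 38) + 27233) = sqrt(-93985/2484/87 + 27233) = sqrt((1/87)*(-93985/2484) + 27233) = sqrt(-93985/216108 + 27233) = sqrt(5885175179/216108) = sqrt(3925411844393)/12006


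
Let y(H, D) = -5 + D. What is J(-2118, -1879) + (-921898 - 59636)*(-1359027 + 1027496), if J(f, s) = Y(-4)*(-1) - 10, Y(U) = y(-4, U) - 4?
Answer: 325408948557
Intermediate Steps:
Y(U) = -9 + U (Y(U) = (-5 + U) - 4 = -9 + U)
J(f, s) = 3 (J(f, s) = (-9 - 4)*(-1) - 10 = -13*(-1) - 10 = 13 - 10 = 3)
J(-2118, -1879) + (-921898 - 59636)*(-1359027 + 1027496) = 3 + (-921898 - 59636)*(-1359027 + 1027496) = 3 - 981534*(-331531) = 3 + 325408948554 = 325408948557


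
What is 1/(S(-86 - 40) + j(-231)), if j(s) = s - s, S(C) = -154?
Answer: -1/154 ≈ -0.0064935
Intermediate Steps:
j(s) = 0
1/(S(-86 - 40) + j(-231)) = 1/(-154 + 0) = 1/(-154) = -1/154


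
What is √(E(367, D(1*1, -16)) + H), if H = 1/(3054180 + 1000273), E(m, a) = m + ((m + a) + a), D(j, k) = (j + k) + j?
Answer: √11605643929276007/4054453 ≈ 26.571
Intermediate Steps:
D(j, k) = k + 2*j
E(m, a) = 2*a + 2*m (E(m, a) = m + ((a + m) + a) = m + (m + 2*a) = 2*a + 2*m)
H = 1/4054453 ≈ 2.4664e-7
√(E(367, D(1*1, -16)) + H) = √((2*(-16 + 2*(1*1)) + 2*367) + 1/4054453) = √((2*(-16 + 2*1) + 734) + 1/4054453) = √((2*(-16 + 2) + 734) + 1/4054453) = √((2*(-14) + 734) + 1/4054453) = √((-28 + 734) + 1/4054453) = √(706 + 1/4054453) = √(2862443819/4054453) = √11605643929276007/4054453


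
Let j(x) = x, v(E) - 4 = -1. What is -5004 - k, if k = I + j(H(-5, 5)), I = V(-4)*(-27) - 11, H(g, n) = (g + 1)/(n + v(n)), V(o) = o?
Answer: -10201/2 ≈ -5100.5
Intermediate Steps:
v(E) = 3 (v(E) = 4 - 1 = 3)
H(g, n) = (1 + g)/(3 + n) (H(g, n) = (g + 1)/(n + 3) = (1 + g)/(3 + n))
I = 97 (I = -4*(-27) - 11 = 108 - 11 = 97)
k = 193/2 (k = 97 + (1 - 5)/(3 + 5) = 97 - 4/8 = 97 + (⅛)*(-4) = 97 - ½ = 193/2 ≈ 96.500)
-5004 - k = -5004 - 1*193/2 = -5004 - 193/2 = -10201/2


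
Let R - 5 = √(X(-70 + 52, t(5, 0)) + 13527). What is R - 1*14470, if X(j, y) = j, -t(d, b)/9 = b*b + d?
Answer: -14465 + 3*√1501 ≈ -14349.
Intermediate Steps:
t(d, b) = -9*d - 9*b² (t(d, b) = -9*(b*b + d) = -9*(b² + d) = -9*(d + b²) = -9*d - 9*b²)
R = 5 + 3*√1501 (R = 5 + √((-70 + 52) + 13527) = 5 + √(-18 + 13527) = 5 + √13509 = 5 + 3*√1501 ≈ 121.23)
R - 1*14470 = (5 + 3*√1501) - 1*14470 = (5 + 3*√1501) - 14470 = -14465 + 3*√1501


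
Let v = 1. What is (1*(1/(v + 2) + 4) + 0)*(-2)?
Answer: -26/3 ≈ -8.6667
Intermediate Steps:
(1*(1/(v + 2) + 4) + 0)*(-2) = (1*(1/(1 + 2) + 4) + 0)*(-2) = (1*(1/3 + 4) + 0)*(-2) = (1*(⅓ + 4) + 0)*(-2) = (1*(13/3) + 0)*(-2) = (13/3 + 0)*(-2) = (13/3)*(-2) = -26/3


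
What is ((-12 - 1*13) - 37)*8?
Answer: -496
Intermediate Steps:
((-12 - 1*13) - 37)*8 = ((-12 - 13) - 37)*8 = (-25 - 37)*8 = -62*8 = -496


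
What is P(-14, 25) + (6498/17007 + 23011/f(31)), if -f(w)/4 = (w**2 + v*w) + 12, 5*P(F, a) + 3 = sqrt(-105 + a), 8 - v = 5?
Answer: -678585523/120863080 + 4*I*sqrt(5)/5 ≈ -5.6145 + 1.7889*I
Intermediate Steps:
v = 3 (v = 8 - 1*5 = 8 - 5 = 3)
P(F, a) = -3/5 + sqrt(-105 + a)/5
f(w) = -48 - 12*w - 4*w**2 (f(w) = -4*((w**2 + 3*w) + 12) = -4*(12 + w**2 + 3*w) = -48 - 12*w - 4*w**2)
P(-14, 25) + (6498/17007 + 23011/f(31)) = (-3/5 + sqrt(-105 + 25)/5) + (6498/17007 + 23011/(-48 - 12*31 - 4*31**2)) = (-3/5 + sqrt(-80)/5) + (6498*(1/17007) + 23011/(-48 - 372 - 4*961)) = (-3/5 + (4*I*sqrt(5))/5) + (2166/5669 + 23011/(-48 - 372 - 3844)) = (-3/5 + 4*I*sqrt(5)/5) + (2166/5669 + 23011/(-4264)) = (-3/5 + 4*I*sqrt(5)/5) + (2166/5669 + 23011*(-1/4264)) = (-3/5 + 4*I*sqrt(5)/5) + (2166/5669 - 23011/4264) = (-3/5 + 4*I*sqrt(5)/5) - 121213535/24172616 = -678585523/120863080 + 4*I*sqrt(5)/5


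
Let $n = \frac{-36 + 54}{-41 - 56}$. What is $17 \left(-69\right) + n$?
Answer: $- \frac{113799}{97} \approx -1173.2$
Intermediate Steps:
$n = - \frac{18}{97}$ ($n = \frac{18}{-97} = 18 \left(- \frac{1}{97}\right) = - \frac{18}{97} \approx -0.18557$)
$17 \left(-69\right) + n = 17 \left(-69\right) - \frac{18}{97} = -1173 - \frac{18}{97} = - \frac{113799}{97}$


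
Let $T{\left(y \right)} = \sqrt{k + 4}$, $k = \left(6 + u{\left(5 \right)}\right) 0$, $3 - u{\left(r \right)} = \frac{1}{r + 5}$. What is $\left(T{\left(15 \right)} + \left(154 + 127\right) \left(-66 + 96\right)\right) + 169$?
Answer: $8601$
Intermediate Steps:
$u{\left(r \right)} = 3 - \frac{1}{5 + r}$ ($u{\left(r \right)} = 3 - \frac{1}{r + 5} = 3 - \frac{1}{5 + r}$)
$k = 0$ ($k = \left(6 + \frac{14 + 3 \cdot 5}{5 + 5}\right) 0 = \left(6 + \frac{14 + 15}{10}\right) 0 = \left(6 + \frac{1}{10} \cdot 29\right) 0 = \left(6 + \frac{29}{10}\right) 0 = \frac{89}{10} \cdot 0 = 0$)
$T{\left(y \right)} = 2$ ($T{\left(y \right)} = \sqrt{0 + 4} = \sqrt{4} = 2$)
$\left(T{\left(15 \right)} + \left(154 + 127\right) \left(-66 + 96\right)\right) + 169 = \left(2 + \left(154 + 127\right) \left(-66 + 96\right)\right) + 169 = \left(2 + 281 \cdot 30\right) + 169 = \left(2 + 8430\right) + 169 = 8432 + 169 = 8601$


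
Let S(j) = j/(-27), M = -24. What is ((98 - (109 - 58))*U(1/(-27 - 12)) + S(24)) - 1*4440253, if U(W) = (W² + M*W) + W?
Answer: -2251194653/507 ≈ -4.4402e+6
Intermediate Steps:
U(W) = W² - 23*W (U(W) = (W² - 24*W) + W = W² - 23*W)
S(j) = -j/27 (S(j) = j*(-1/27) = -j/27)
((98 - (109 - 58))*U(1/(-27 - 12)) + S(24)) - 1*4440253 = ((98 - (109 - 58))*((-23 + 1/(-27 - 12))/(-27 - 12)) - 1/27*24) - 1*4440253 = ((98 - 1*51)*((-23 + 1/(-39))/(-39)) - 8/9) - 4440253 = ((98 - 51)*(-(-23 - 1/39)/39) - 8/9) - 4440253 = (47*(-1/39*(-898/39)) - 8/9) - 4440253 = (47*(898/1521) - 8/9) - 4440253 = (42206/1521 - 8/9) - 4440253 = 13618/507 - 4440253 = -2251194653/507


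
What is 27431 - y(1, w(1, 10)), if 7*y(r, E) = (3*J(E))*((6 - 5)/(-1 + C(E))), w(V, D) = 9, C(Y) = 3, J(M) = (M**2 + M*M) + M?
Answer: 383521/14 ≈ 27394.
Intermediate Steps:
J(M) = M + 2*M**2 (J(M) = (M**2 + M**2) + M = 2*M**2 + M = M + 2*M**2)
y(r, E) = 3*E*(1 + 2*E)/14 (y(r, E) = ((3*(E*(1 + 2*E)))*((6 - 5)/(-1 + 3)))/7 = ((3*E*(1 + 2*E))*(1/2))/7 = (3*E*(1 + 2*E)/2)/7 = 3*E*(1 + 2*E)/14)
27431 - y(1, w(1, 10)) = 27431 - 3*9*(1 + 2*9)/14 = 27431 - 3*9*(1 + 18)/14 = 27431 - 3*9*19/14 = 27431 - 1*513/14 = 27431 - 513/14 = 383521/14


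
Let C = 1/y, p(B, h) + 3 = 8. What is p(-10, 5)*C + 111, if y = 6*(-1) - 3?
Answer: 994/9 ≈ 110.44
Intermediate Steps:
p(B, h) = 5 (p(B, h) = -3 + 8 = 5)
y = -9 (y = -6 - 3 = -9)
C = -⅑ (C = 1/(-9) = -⅑ ≈ -0.11111)
p(-10, 5)*C + 111 = 5*(-⅑) + 111 = -5/9 + 111 = 994/9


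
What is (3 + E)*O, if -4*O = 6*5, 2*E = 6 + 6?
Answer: -135/2 ≈ -67.500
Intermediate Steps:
E = 6 (E = (6 + 6)/2 = (1/2)*12 = 6)
O = -15/2 (O = -3*5/2 = -1/4*30 = -15/2 ≈ -7.5000)
(3 + E)*O = (3 + 6)*(-15/2) = 9*(-15/2) = -135/2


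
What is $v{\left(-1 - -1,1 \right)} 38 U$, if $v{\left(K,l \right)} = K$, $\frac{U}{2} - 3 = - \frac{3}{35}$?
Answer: $0$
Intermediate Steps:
$U = \frac{204}{35}$ ($U = 6 + 2 \left(- \frac{3}{35}\right) = 6 - \frac{6}{35} = \frac{204}{35} \approx 5.8286$)
$v{\left(-1 - -1,1 \right)} 38 U = \left(-1 - -1\right) 38 \cdot \frac{204}{35} = \left(-1 + 1\right) 38 \cdot \frac{204}{35} = 0 \cdot 38 \cdot \frac{204}{35} = 0 \cdot \frac{204}{35} = 0$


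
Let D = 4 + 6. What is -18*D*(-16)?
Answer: 2880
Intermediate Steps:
D = 10
-18*D*(-16) = -18*10*(-16) = -180*(-16) = 2880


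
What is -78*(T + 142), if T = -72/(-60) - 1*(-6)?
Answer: -58188/5 ≈ -11638.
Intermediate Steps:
T = 36/5 (T = -72*(-1/60) + 6 = 6/5 + 6 = 36/5 ≈ 7.2000)
-78*(T + 142) = -78*(36/5 + 142) = -78*746/5 = -58188/5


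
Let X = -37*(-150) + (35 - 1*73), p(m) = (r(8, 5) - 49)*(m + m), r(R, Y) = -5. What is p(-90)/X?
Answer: 1215/689 ≈ 1.7634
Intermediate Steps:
p(m) = -108*m (p(m) = (-5 - 49)*(m + m) = -108*m)
X = 5512 (X = 5550 + (35 - 73) = 5550 - 38 = 5512)
p(-90)/X = -108*(-90)/5512 = 9720*(1/5512) = 1215/689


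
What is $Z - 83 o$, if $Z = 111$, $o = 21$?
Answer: $-1632$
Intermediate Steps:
$Z - 83 o = 111 - 1743 = -1632$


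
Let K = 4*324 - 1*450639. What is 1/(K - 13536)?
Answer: -1/462879 ≈ -2.1604e-6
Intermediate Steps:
K = -449343 (K = 1296 - 450639 = -449343)
1/(K - 13536) = 1/(-449343 - 13536) = 1/(-462879) = -1/462879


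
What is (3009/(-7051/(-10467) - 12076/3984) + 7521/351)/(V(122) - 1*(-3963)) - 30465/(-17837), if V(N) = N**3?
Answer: 53118636987629749342/31113074958702248421 ≈ 1.7073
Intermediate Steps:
(3009/(-7051/(-10467) - 12076/3984) + 7521/351)/(V(122) - 1*(-3963)) - 30465/(-17837) = (3009/(-7051/(-10467) - 12076/3984) + 7521/351)/(122**3 - 1*(-3963)) - 30465/(-17837) = (3009/(-7051*(-1/10467) - 12076*1/3984) + 7521*(1/351))/(1815848 + 3963) - 30465*(-1/17837) = (3009/(7051/10467 - 3019/996) + 2507/117)/1819811 + 30465/17837 = (3009/(-8192359/3475044) + 2507/117)*(1/1819811) + 30465/17837 = (3009*(-3475044/8192359) + 2507/117)*(1/1819811) + 30465/17837 = (-10456407396/8192359 + 2507/117)*(1/1819811) + 30465/17837 = -1202861421319/958506003*1/1819811 + 30465/17837 = -1202861421319/1744299767825433 + 30465/17837 = 53118636987629749342/31113074958702248421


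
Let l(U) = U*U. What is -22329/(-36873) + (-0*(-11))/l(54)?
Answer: 2481/4097 ≈ 0.60557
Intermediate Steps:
l(U) = U²
-22329/(-36873) + (-0*(-11))/l(54) = -22329/(-36873) + (-0*(-11))/(54²) = -22329*(-1/36873) - 210*0/2916 = 2481/4097 + 0*(1/2916) = 2481/4097 + 0 = 2481/4097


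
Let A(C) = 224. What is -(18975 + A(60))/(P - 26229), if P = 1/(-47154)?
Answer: 905309646/1236802267 ≈ 0.73198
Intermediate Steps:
P = -1/47154 ≈ -2.1207e-5
-(18975 + A(60))/(P - 26229) = -(18975 + 224)/(-1/47154 - 26229) = -19199/(-1236802267/47154) = -19199*(-47154)/1236802267 = -1*(-905309646/1236802267) = 905309646/1236802267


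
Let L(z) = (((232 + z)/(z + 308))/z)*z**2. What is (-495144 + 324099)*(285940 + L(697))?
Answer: -3284260279839/67 ≈ -4.9019e+10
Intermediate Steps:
L(z) = z*(232 + z)/(308 + z) (L(z) = (((232 + z)/(308 + z))/z)*z**2 = ((232 + z)/(z*(308 + z)))*z**2 = z*(232 + z)/(308 + z))
(-495144 + 324099)*(285940 + L(697)) = (-495144 + 324099)*(285940 + 697*(232 + 697)/(308 + 697)) = -171045*(285940 + 697*929/1005) = -171045*(285940 + 697*(1/1005)*929) = -171045*(285940 + 647513/1005) = -171045*288017213/1005 = -3284260279839/67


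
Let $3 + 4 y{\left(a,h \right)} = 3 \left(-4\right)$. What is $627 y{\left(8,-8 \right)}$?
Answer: $- \frac{9405}{4} \approx -2351.3$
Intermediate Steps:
$y{\left(a,h \right)} = - \frac{15}{4}$ ($y{\left(a,h \right)} = - \frac{3}{4} + \frac{3 \left(-4\right)}{4} = - \frac{3}{4} + \frac{1}{4} \left(-12\right) = - \frac{3}{4} - 3 = - \frac{15}{4}$)
$627 y{\left(8,-8 \right)} = 627 \left(- \frac{15}{4}\right) = - \frac{9405}{4}$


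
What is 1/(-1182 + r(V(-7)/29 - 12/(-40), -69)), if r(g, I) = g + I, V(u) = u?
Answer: -290/362773 ≈ -0.00079940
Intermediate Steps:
r(g, I) = I + g
1/(-1182 + r(V(-7)/29 - 12/(-40), -69)) = 1/(-1182 + (-69 + (-7/29 - 12/(-40)))) = 1/(-1182 + (-69 + (-7*1/29 - 12*(-1/40)))) = 1/(-1182 + (-69 + (-7/29 + 3/10))) = 1/(-1182 + (-69 + 17/290)) = 1/(-1182 - 19993/290) = 1/(-362773/290) = -290/362773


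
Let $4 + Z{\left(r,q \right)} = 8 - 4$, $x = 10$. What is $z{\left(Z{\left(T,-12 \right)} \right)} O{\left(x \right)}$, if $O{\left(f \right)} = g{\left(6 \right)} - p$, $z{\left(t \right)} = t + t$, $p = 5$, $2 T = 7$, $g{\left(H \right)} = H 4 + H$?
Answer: $0$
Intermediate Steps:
$g{\left(H \right)} = 5 H$ ($g{\left(H \right)} = 4 H + H = 5 H$)
$T = \frac{7}{2}$ ($T = \frac{1}{2} \cdot 7 = \frac{7}{2} \approx 3.5$)
$Z{\left(r,q \right)} = 0$ ($Z{\left(r,q \right)} = -4 + \left(8 - 4\right) = -4 + 4 = 0$)
$z{\left(t \right)} = 2 t$
$O{\left(f \right)} = 25$ ($O{\left(f \right)} = 5 \cdot 6 - 5 = 30 - 5 = 25$)
$z{\left(Z{\left(T,-12 \right)} \right)} O{\left(x \right)} = 2 \cdot 0 \cdot 25 = 0 \cdot 25 = 0$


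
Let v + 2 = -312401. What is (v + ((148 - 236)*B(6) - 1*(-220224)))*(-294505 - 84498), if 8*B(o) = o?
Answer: 34961131735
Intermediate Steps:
v = -312403 (v = -2 - 312401 = -312403)
B(o) = o/8
(v + ((148 - 236)*B(6) - 1*(-220224)))*(-294505 - 84498) = (-312403 + ((148 - 236)*((⅛)*6) - 1*(-220224)))*(-294505 - 84498) = (-312403 + (-88*¾ + 220224))*(-379003) = (-312403 + (-66 + 220224))*(-379003) = (-312403 + 220158)*(-379003) = -92245*(-379003) = 34961131735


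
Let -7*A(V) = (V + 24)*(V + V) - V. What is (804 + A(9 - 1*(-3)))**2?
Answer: 22810176/49 ≈ 4.6551e+5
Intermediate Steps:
A(V) = V/7 - 2*V*(24 + V)/7 (A(V) = -((V + 24)*(V + V) - V)/7 = -((24 + V)*(2*V) - V)/7 = -(2*V*(24 + V) - V)/7 = -(-V + 2*V*(24 + V))/7 = V/7 - 2*V*(24 + V)/7)
(804 + A(9 - 1*(-3)))**2 = (804 - (9 - 1*(-3))*(47 + 2*(9 - 1*(-3)))/7)**2 = (804 - (9 + 3)*(47 + 2*(9 + 3))/7)**2 = (804 - 1/7*12*(47 + 2*12))**2 = (804 - 1/7*12*(47 + 24))**2 = (804 - 1/7*12*71)**2 = (804 - 852/7)**2 = (4776/7)**2 = 22810176/49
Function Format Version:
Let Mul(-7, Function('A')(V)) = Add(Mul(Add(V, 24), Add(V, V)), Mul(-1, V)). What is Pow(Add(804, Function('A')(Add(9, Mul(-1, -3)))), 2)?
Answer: Rational(22810176, 49) ≈ 4.6551e+5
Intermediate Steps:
Function('A')(V) = Add(Mul(Rational(1, 7), V), Mul(Rational(-2, 7), V, Add(24, V))) (Function('A')(V) = Mul(Rational(-1, 7), Add(Mul(Add(V, 24), Add(V, V)), Mul(-1, V))) = Mul(Rational(-1, 7), Add(Mul(Add(24, V), Mul(2, V)), Mul(-1, V))) = Mul(Rational(-1, 7), Add(Mul(2, V, Add(24, V)), Mul(-1, V))) = Mul(Rational(-1, 7), Add(Mul(-1, V), Mul(2, V, Add(24, V)))) = Add(Mul(Rational(1, 7), V), Mul(Rational(-2, 7), V, Add(24, V))))
Pow(Add(804, Function('A')(Add(9, Mul(-1, -3)))), 2) = Pow(Add(804, Mul(Rational(-1, 7), Add(9, Mul(-1, -3)), Add(47, Mul(2, Add(9, Mul(-1, -3)))))), 2) = Pow(Add(804, Mul(Rational(-1, 7), Add(9, 3), Add(47, Mul(2, Add(9, 3))))), 2) = Pow(Add(804, Mul(Rational(-1, 7), 12, Add(47, Mul(2, 12)))), 2) = Pow(Add(804, Mul(Rational(-1, 7), 12, Add(47, 24))), 2) = Pow(Add(804, Mul(Rational(-1, 7), 12, 71)), 2) = Pow(Add(804, Rational(-852, 7)), 2) = Pow(Rational(4776, 7), 2) = Rational(22810176, 49)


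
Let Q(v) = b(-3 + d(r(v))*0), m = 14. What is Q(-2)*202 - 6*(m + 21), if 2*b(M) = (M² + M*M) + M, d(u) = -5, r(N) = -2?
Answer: 1305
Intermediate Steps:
b(M) = M² + M/2 (b(M) = ((M² + M*M) + M)/2 = ((M² + M²) + M)/2 = (2*M² + M)/2 = (M + 2*M²)/2 = M² + M/2)
Q(v) = 15/2 (Q(v) = (-3 - 5*0)*(½ + (-3 - 5*0)) = (-3 + 0)*(½ + (-3 + 0)) = -3*(½ - 3) = -3*(-5/2) = 15/2)
Q(-2)*202 - 6*(m + 21) = (15/2)*202 - 6*(14 + 21) = 1515 - 6*35 = 1515 - 1*210 = 1515 - 210 = 1305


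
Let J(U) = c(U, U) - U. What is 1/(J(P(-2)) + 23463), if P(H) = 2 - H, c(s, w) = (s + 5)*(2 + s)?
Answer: 1/23513 ≈ 4.2530e-5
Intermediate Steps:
c(s, w) = (2 + s)*(5 + s) (c(s, w) = (5 + s)*(2 + s) = (2 + s)*(5 + s))
J(U) = 10 + U² + 6*U (J(U) = (10 + U² + 7*U) - U = 10 + U² + 6*U)
1/(J(P(-2)) + 23463) = 1/((10 + (2 - 1*(-2))² + 6*(2 - 1*(-2))) + 23463) = 1/((10 + (2 + 2)² + 6*(2 + 2)) + 23463) = 1/((10 + 4² + 6*4) + 23463) = 1/((10 + 16 + 24) + 23463) = 1/(50 + 23463) = 1/23513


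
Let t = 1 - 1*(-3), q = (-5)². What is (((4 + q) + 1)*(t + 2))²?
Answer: 32400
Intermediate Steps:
q = 25
t = 4 (t = 1 + 3 = 4)
(((4 + q) + 1)*(t + 2))² = (((4 + 25) + 1)*(4 + 2))² = ((29 + 1)*6)² = (30*6)² = 180² = 32400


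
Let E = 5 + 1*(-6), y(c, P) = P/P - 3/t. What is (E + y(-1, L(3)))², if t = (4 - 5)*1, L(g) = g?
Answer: 9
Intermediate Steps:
t = -1 (t = -1*1 = -1)
y(c, P) = 4 (y(c, P) = P/P - 3/(-1) = 1 - 3*(-1) = 1 + 3 = 4)
E = -1 (E = 5 - 6 = -1)
(E + y(-1, L(3)))² = (-1 + 4)² = 3² = 9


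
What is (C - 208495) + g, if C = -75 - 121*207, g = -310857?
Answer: -544474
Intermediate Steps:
C = -25122 (C = -75 - 25047 = -25122)
(C - 208495) + g = (-25122 - 208495) - 310857 = -233617 - 310857 = -544474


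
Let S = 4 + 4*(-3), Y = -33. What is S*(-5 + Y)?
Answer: 304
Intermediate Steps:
S = -8 (S = 4 - 12 = -8)
S*(-5 + Y) = -8*(-5 - 33) = -8*(-38) = 304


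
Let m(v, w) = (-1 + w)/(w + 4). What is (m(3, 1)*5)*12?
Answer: 0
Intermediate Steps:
m(v, w) = (-1 + w)/(4 + w)
(m(3, 1)*5)*12 = (((-1 + 1)/(4 + 1))*5)*12 = ((0/5)*5)*12 = (((⅕)*0)*5)*12 = (0*5)*12 = 0*12 = 0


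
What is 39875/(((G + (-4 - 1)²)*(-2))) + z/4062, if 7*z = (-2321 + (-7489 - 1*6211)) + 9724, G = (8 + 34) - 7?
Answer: -37818713/113736 ≈ -332.51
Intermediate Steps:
G = 35 (G = 42 - 7 = 35)
z = -6297/7 (z = ((-2321 + (-7489 - 1*6211)) + 9724)/7 = ((-2321 + (-7489 - 6211)) + 9724)/7 = ((-2321 - 13700) + 9724)/7 = (-16021 + 9724)/7 = (⅐)*(-6297) = -6297/7 ≈ -899.57)
39875/(((G + (-4 - 1)²)*(-2))) + z/4062 = 39875/(((35 + (-4 - 1)²)*(-2))) - 6297/7/4062 = 39875/(((35 + (-5)²)*(-2))) - 6297/7*1/4062 = 39875/(((35 + 25)*(-2))) - 2099/9478 = 39875/((60*(-2))) - 2099/9478 = 39875/(-120) - 2099/9478 = 39875*(-1/120) - 2099/9478 = -7975/24 - 2099/9478 = -37818713/113736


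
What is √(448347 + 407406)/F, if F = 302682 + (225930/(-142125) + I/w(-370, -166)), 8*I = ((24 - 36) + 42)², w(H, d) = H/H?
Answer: 18950*√855753/5737925651 ≈ 0.0030551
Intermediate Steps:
w(H, d) = 1
I = 225/2 (I = ((24 - 36) + 42)²/8 = (-12 + 42)²/8 = (⅛)*30² = (⅛)*900 = 225/2 ≈ 112.50)
F = 5737925651/18950 (F = 302682 + (225930/(-142125) + (225/2)/1) = 302682 + (225930*(-1/142125) + (225/2)*1) = 302682 + (-15062/9475 + 225/2) = 302682 + 2101751/18950 = 5737925651/18950 ≈ 3.0279e+5)
√(448347 + 407406)/F = √(448347 + 407406)/(5737925651/18950) = √855753*(18950/5737925651) = 18950*√855753/5737925651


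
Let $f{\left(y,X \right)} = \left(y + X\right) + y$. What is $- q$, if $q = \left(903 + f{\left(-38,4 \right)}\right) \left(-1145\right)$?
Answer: $951495$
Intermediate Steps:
$f{\left(y,X \right)} = X + 2 y$ ($f{\left(y,X \right)} = \left(X + y\right) + y = X + 2 y$)
$q = -951495$ ($q = \left(903 + \left(4 + 2 \left(-38\right)\right)\right) \left(-1145\right) = \left(903 + \left(4 - 76\right)\right) \left(-1145\right) = \left(903 - 72\right) \left(-1145\right) = 831 \left(-1145\right) = -951495$)
$- q = \left(-1\right) \left(-951495\right) = 951495$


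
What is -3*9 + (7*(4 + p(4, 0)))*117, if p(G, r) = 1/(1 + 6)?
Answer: 3366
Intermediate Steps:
p(G, r) = 1/7
-3*9 + (7*(4 + p(4, 0)))*117 = -3*9 + (7*(4 + 1/7))*117 = -27 + (7*(29/7))*117 = -27 + 29*117 = -27 + 3393 = 3366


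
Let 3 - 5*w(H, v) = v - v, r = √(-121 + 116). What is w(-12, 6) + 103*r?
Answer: ⅗ + 103*I*√5 ≈ 0.6 + 230.31*I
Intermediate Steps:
r = I*√5 (r = √(-5) = I*√5 ≈ 2.2361*I)
w(H, v) = ⅗ (w(H, v) = ⅗ - (v - v)/5 = ⅗ - ⅕*0 = ⅗ + 0 = ⅗)
w(-12, 6) + 103*r = ⅗ + 103*(I*√5) = ⅗ + 103*I*√5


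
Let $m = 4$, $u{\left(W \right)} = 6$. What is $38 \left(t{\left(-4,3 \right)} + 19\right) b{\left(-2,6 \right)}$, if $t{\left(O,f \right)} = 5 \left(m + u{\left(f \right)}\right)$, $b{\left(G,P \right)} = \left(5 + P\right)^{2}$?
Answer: $317262$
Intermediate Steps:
$t{\left(O,f \right)} = 50$ ($t{\left(O,f \right)} = 5 \left(4 + 6\right) = 5 \cdot 10 = 50$)
$38 \left(t{\left(-4,3 \right)} + 19\right) b{\left(-2,6 \right)} = 38 \left(50 + 19\right) \left(5 + 6\right)^{2} = 38 \cdot 69 \cdot 11^{2} = 2622 \cdot 121 = 317262$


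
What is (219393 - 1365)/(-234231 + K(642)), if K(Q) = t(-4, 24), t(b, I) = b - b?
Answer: -72676/78077 ≈ -0.93082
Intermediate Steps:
t(b, I) = 0
K(Q) = 0
(219393 - 1365)/(-234231 + K(642)) = (219393 - 1365)/(-234231 + 0) = 218028/(-234231) = 218028*(-1/234231) = -72676/78077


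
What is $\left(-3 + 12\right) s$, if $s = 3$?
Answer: $27$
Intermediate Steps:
$\left(-3 + 12\right) s = \left(-3 + 12\right) 3 = 9 \cdot 3 = 27$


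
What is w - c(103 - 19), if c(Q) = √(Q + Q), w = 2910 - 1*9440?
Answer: -6530 - 2*√42 ≈ -6543.0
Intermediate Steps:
w = -6530 (w = 2910 - 9440 = -6530)
c(Q) = √2*√Q (c(Q) = √(2*Q) = √2*√Q)
w - c(103 - 19) = -6530 - √2*√(103 - 19) = -6530 - √2*√84 = -6530 - √2*2*√21 = -6530 - 2*√42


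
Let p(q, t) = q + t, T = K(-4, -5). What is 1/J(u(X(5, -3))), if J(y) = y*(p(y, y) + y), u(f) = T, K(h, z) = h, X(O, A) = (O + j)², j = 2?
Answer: 1/48 ≈ 0.020833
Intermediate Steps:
X(O, A) = (2 + O)² (X(O, A) = (O + 2)² = (2 + O)²)
T = -4
u(f) = -4
J(y) = 3*y² (J(y) = y*((y + y) + y) = y*(2*y + y) = y*(3*y) = 3*y²)
1/J(u(X(5, -3))) = 1/(3*(-4)²) = 1/(3*16) = 1/48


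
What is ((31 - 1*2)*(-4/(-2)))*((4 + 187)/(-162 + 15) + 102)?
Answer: 858574/147 ≈ 5840.6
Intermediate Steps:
((31 - 1*2)*(-4/(-2)))*((4 + 187)/(-162 + 15) + 102) = ((31 - 2)*(-4*(-½)))*(191/(-147) + 102) = (29*2)*(191*(-1/147) + 102) = 58*(-191/147 + 102) = 58*(14803/147) = 858574/147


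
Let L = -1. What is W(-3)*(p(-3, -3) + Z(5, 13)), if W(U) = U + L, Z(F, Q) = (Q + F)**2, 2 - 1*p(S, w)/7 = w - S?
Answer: -1352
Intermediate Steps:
p(S, w) = 14 - 7*w + 7*S (p(S, w) = 14 - 7*(w - S) = 14 + (-7*w + 7*S) = 14 - 7*w + 7*S)
Z(F, Q) = (F + Q)**2
W(U) = -1 + U (W(U) = U - 1 = -1 + U)
W(-3)*(p(-3, -3) + Z(5, 13)) = (-1 - 3)*((14 - 7*(-3) + 7*(-3)) + (5 + 13)**2) = -4*((14 + 21 - 21) + 18**2) = -4*(14 + 324) = -4*338 = -1352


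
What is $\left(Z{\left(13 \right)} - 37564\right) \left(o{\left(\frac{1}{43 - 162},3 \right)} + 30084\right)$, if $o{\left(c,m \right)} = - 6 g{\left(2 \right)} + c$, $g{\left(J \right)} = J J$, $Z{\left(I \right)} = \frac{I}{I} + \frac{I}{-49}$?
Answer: $- \frac{6584082043400}{5831} \approx -1.1292 \cdot 10^{9}$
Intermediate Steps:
$Z{\left(I \right)} = 1 - \frac{I}{49}$ ($Z{\left(I \right)} = 1 + I \left(- \frac{1}{49}\right) = 1 - \frac{I}{49}$)
$g{\left(J \right)} = J^{2}$
$o{\left(c,m \right)} = -24 + c$ ($o{\left(c,m \right)} = - 6 \cdot 2^{2} + c = \left(-6\right) 4 + c = -24 + c$)
$\left(Z{\left(13 \right)} - 37564\right) \left(o{\left(\frac{1}{43 - 162},3 \right)} + 30084\right) = \left(\left(1 - \frac{13}{49}\right) - 37564\right) \left(\left(-24 + \frac{1}{43 - 162}\right) + 30084\right) = \left(\left(1 - \frac{13}{49}\right) - 37564\right) \left(\left(-24 + \frac{1}{-119}\right) + 30084\right) = \left(\frac{36}{49} - 37564\right) \left(\left(-24 - \frac{1}{119}\right) + 30084\right) = - \frac{1840600 \left(- \frac{2857}{119} + 30084\right)}{49} = \left(- \frac{1840600}{49}\right) \frac{3577139}{119} = - \frac{6584082043400}{5831}$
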